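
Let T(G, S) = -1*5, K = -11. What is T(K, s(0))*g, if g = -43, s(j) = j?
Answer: 215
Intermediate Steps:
T(G, S) = -5
T(K, s(0))*g = -5*(-43) = 215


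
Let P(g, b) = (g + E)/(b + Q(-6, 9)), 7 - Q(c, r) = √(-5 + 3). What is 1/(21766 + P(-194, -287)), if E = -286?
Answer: 142219361/3095790409926 + 20*I*√2/1547895204963 ≈ 4.594e-5 + 1.8273e-11*I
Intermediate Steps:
Q(c, r) = 7 - I*√2 (Q(c, r) = 7 - √(-5 + 3) = 7 - √(-2) = 7 - I*√2)
P(g, b) = (-286 + g)/(7 + b - I*√2) (P(g, b) = (g - 286)/(b + (7 - I*√2)) = (-286 + g)/(7 + b - I*√2))
1/(21766 + P(-194, -287)) = 1/(21766 + (-286 - 194)/(7 - 287 - I*√2)) = 1/(21766 - 480/(-280 - I*√2))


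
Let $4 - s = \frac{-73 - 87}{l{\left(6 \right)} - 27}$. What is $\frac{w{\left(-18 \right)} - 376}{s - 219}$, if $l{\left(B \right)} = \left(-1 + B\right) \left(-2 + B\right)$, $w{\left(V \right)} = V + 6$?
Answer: $\frac{2716}{1665} \approx 1.6312$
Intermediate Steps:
$w{\left(V \right)} = 6 + V$
$s = - \frac{132}{7}$ ($s = 4 - \frac{-73 - 87}{\left(2 + 6^{2} - 18\right) - 27} = 4 - - \frac{160}{\left(2 + 36 - 18\right) - 27} = 4 - - \frac{160}{20 - 27} = 4 - - \frac{160}{-7} = 4 - \left(-160\right) \left(- \frac{1}{7}\right) = 4 - \frac{160}{7} = - \frac{132}{7} \approx -18.857$)
$\frac{w{\left(-18 \right)} - 376}{s - 219} = \frac{\left(6 - 18\right) - 376}{- \frac{132}{7} - 219} = \frac{-12 - 376}{- \frac{1665}{7}} = \left(-388\right) \left(- \frac{7}{1665}\right) = \frac{2716}{1665}$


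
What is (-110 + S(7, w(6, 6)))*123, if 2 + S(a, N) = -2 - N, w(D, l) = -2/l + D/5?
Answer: -70643/5 ≈ -14129.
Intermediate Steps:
w(D, l) = -2/l + D/5 (w(D, l) = -2/l + D*(1/5) = -2/l + D/5)
S(a, N) = -4 - N (S(a, N) = -2 + (-2 - N) = -4 - N)
(-110 + S(7, w(6, 6)))*123 = (-110 + (-4 - (-2/6 + (1/5)*6)))*123 = (-110 + (-4 - (-2*1/6 + 6/5)))*123 = (-110 + (-4 - (-1/3 + 6/5)))*123 = (-110 + (-4 - 1*13/15))*123 = (-110 + (-4 - 13/15))*123 = (-110 - 73/15)*123 = -1723/15*123 = -70643/5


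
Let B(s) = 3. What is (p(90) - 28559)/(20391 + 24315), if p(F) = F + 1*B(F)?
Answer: -14233/22353 ≈ -0.63674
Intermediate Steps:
p(F) = 3 + F (p(F) = F + 1*3 = F + 3 = 3 + F)
(p(90) - 28559)/(20391 + 24315) = ((3 + 90) - 28559)/(20391 + 24315) = (93 - 28559)/44706 = -28466*1/44706 = -14233/22353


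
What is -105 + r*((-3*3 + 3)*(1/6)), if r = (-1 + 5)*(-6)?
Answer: -81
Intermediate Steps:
r = -24 (r = 4*(-6) = -24)
-105 + r*((-3*3 + 3)*(1/6)) = -105 - 24*(-3*3 + 3)*1/6 = -105 - 24*(-9 + 3)*1*(⅙) = -105 - (-144)/6 = -105 - 24*(-1) = -105 + 24 = -81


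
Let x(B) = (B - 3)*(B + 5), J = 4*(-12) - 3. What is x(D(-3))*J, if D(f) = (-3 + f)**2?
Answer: -69003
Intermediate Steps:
J = -51 (J = -48 - 3 = -51)
x(B) = (-3 + B)*(5 + B)
x(D(-3))*J = (-15 + ((-3 - 3)**2)**2 + 2*(-3 - 3)**2)*(-51) = (-15 + ((-6)**2)**2 + 2*(-6)**2)*(-51) = (-15 + 36**2 + 2*36)*(-51) = (-15 + 1296 + 72)*(-51) = 1353*(-51) = -69003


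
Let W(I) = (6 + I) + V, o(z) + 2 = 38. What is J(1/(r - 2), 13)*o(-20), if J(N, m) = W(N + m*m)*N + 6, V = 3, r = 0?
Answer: -2979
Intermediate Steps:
o(z) = 36 (o(z) = -2 + 38 = 36)
W(I) = 9 + I (W(I) = (6 + I) + 3 = 9 + I)
J(N, m) = 6 + N*(9 + N + m²) (J(N, m) = (9 + (N + m*m))*N + 6 = (9 + (N + m²))*N + 6 = (9 + N + m²)*N + 6 = N*(9 + N + m²) + 6 = 6 + N*(9 + N + m²))
J(1/(r - 2), 13)*o(-20) = (6 + (9 + 1/(0 - 2) + 13²)/(0 - 2))*36 = (6 + (9 + 1/(-2) + 169)/(-2))*36 = (6 - (9 - ½ + 169)/2)*36 = (6 - ½*355/2)*36 = (6 - 355/4)*36 = -331/4*36 = -2979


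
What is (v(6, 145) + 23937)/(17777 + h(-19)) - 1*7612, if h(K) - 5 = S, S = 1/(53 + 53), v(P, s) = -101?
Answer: -14345278900/1884893 ≈ -7610.7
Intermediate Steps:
S = 1/106 ≈ 0.0094340
h(K) = 531/106 (h(K) = 5 + 1/106 = 531/106)
(v(6, 145) + 23937)/(17777 + h(-19)) - 1*7612 = (-101 + 23937)/(17777 + 531/106) - 1*7612 = 23836/(1884893/106) - 7612 = 23836*(106/1884893) - 7612 = 2526616/1884893 - 7612 = -14345278900/1884893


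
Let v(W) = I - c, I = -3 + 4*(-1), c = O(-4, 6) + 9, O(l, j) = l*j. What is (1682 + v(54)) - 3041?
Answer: -1351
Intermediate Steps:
O(l, j) = j*l
c = -15 (c = 6*(-4) + 9 = -24 + 9 = -15)
I = -7 (I = -3 - 4 = -7)
v(W) = 8 (v(W) = -7 - 1*(-15) = -7 + 15 = 8)
(1682 + v(54)) - 3041 = (1682 + 8) - 3041 = 1690 - 3041 = -1351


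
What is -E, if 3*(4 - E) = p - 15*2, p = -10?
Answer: -52/3 ≈ -17.333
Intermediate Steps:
E = 52/3 (E = 4 - (-10 - 15*2)/3 = 4 - (-10 - 30)/3 = 4 - ⅓*(-40) = 4 + 40/3 = 52/3 ≈ 17.333)
-E = -1*52/3 = -52/3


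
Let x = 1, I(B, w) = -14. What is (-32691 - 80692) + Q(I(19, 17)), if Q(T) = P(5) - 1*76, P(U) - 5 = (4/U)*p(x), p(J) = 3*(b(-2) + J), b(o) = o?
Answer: -567282/5 ≈ -1.1346e+5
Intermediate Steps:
p(J) = -6 + 3*J (p(J) = 3*(-2 + J) = -6 + 3*J)
P(U) = 5 - 12/U (P(U) = 5 + (4/U)*(-6 + 3*1) = 5 + (4/U)*(-6 + 3) = 5 + (4/U)*(-3) = 5 - 12/U)
Q(T) = -367/5 (Q(T) = (5 - 12/5) - 1*76 = (5 - 12*1/5) - 76 = (5 - 12/5) - 76 = 13/5 - 76 = -367/5)
(-32691 - 80692) + Q(I(19, 17)) = (-32691 - 80692) - 367/5 = -113383 - 367/5 = -567282/5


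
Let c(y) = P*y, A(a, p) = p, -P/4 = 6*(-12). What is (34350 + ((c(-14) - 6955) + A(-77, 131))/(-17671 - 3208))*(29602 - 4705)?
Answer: 17856240585882/20879 ≈ 8.5522e+8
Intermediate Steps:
P = 288 (P = -24*(-12) = -4*(-72) = 288)
c(y) = 288*y
(34350 + ((c(-14) - 6955) + A(-77, 131))/(-17671 - 3208))*(29602 - 4705) = (34350 + ((288*(-14) - 6955) + 131)/(-17671 - 3208))*(29602 - 4705) = (34350 + ((-4032 - 6955) + 131)/(-20879))*24897 = (34350 + (-10987 + 131)*(-1/20879))*24897 = (34350 - 10856*(-1/20879))*24897 = (34350 + 10856/20879)*24897 = (717204506/20879)*24897 = 17856240585882/20879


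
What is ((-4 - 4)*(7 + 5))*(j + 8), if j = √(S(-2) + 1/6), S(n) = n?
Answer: -768 - 16*I*√66 ≈ -768.0 - 129.98*I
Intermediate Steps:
j = I*√66/6 (j = √(-2 + 1/6) = √(-2 + ⅙) = √(-11/6) = I*√66/6 ≈ 1.354*I)
((-4 - 4)*(7 + 5))*(j + 8) = ((-4 - 4)*(7 + 5))*(I*√66/6 + 8) = (-8*12)*(8 + I*√66/6) = -96*(8 + I*√66/6) = -768 - 16*I*√66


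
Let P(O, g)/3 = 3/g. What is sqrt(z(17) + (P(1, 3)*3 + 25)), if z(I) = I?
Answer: sqrt(51) ≈ 7.1414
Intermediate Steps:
P(O, g) = 9/g (P(O, g) = 3*(3/g) = 9/g)
sqrt(z(17) + (P(1, 3)*3 + 25)) = sqrt(17 + ((9/3)*3 + 25)) = sqrt(17 + ((9*(1/3))*3 + 25)) = sqrt(17 + (3*3 + 25)) = sqrt(17 + (9 + 25)) = sqrt(17 + 34) = sqrt(51)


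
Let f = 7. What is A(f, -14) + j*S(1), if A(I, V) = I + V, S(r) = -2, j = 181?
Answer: -369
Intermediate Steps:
A(f, -14) + j*S(1) = (7 - 14) + 181*(-2) = -7 - 362 = -369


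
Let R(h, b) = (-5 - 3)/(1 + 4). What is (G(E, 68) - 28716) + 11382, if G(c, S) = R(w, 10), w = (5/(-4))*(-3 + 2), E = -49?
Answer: -86678/5 ≈ -17336.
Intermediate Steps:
w = 5/4 (w = (5*(-¼))*(-1) = -5/4*(-1) = 5/4 ≈ 1.2500)
R(h, b) = -8/5
G(c, S) = -8/5
(G(E, 68) - 28716) + 11382 = (-8/5 - 28716) + 11382 = -143588/5 + 11382 = -86678/5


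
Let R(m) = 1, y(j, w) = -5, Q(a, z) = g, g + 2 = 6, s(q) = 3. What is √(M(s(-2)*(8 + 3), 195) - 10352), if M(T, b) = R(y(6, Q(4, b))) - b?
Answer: I*√10546 ≈ 102.69*I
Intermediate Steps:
g = 4 (g = -2 + 6 = 4)
Q(a, z) = 4
M(T, b) = 1 - b
√(M(s(-2)*(8 + 3), 195) - 10352) = √((1 - 1*195) - 10352) = √((1 - 195) - 10352) = √(-194 - 10352) = √(-10546) = I*√10546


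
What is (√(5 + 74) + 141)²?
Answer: (141 + √79)² ≈ 22466.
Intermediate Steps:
(√(5 + 74) + 141)² = (√79 + 141)² = (141 + √79)²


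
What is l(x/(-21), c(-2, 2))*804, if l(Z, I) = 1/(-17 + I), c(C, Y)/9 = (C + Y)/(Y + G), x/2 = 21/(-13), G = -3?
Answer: -804/17 ≈ -47.294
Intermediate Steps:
x = -42/13 (x = 2*(21/(-13)) = 2*(21*(-1/13)) = 2*(-21/13) = -42/13 ≈ -3.2308)
c(C, Y) = 9*(C + Y)/(-3 + Y) (c(C, Y) = 9*((C + Y)/(Y - 3)) = 9*((C + Y)/(-3 + Y)) = 9*(C + Y)/(-3 + Y))
l(x/(-21), c(-2, 2))*804 = 804/(-17 + 9*(-2 + 2)/(-3 + 2)) = 804/(-17 + 9*0/(-1)) = 804/(-17 + 9*(-1)*0) = 804/(-17 + 0) = 804/(-17) = -1/17*804 = -804/17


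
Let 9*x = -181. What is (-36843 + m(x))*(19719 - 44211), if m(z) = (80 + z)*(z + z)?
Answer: 25956629764/27 ≈ 9.6136e+8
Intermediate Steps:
x = -181/9 (x = (⅑)*(-181) = -181/9 ≈ -20.111)
m(z) = 2*z*(80 + z) (m(z) = (80 + z)*(2*z) = 2*z*(80 + z))
(-36843 + m(x))*(19719 - 44211) = (-36843 + 2*(-181/9)*(80 - 181/9))*(19719 - 44211) = (-36843 + 2*(-181/9)*(539/9))*(-24492) = (-36843 - 195118/81)*(-24492) = -3179401/81*(-24492) = 25956629764/27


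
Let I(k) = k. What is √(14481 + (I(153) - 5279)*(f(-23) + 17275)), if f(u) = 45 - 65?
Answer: I*√88434649 ≈ 9404.0*I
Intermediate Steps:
f(u) = -20
√(14481 + (I(153) - 5279)*(f(-23) + 17275)) = √(14481 + (153 - 5279)*(-20 + 17275)) = √(14481 - 5126*17255) = √(14481 - 88449130) = √(-88434649) = I*√88434649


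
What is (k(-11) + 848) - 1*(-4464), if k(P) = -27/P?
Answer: 58459/11 ≈ 5314.5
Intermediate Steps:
(k(-11) + 848) - 1*(-4464) = (-27/(-11) + 848) - 1*(-4464) = (-27*(-1/11) + 848) + 4464 = (27/11 + 848) + 4464 = 9355/11 + 4464 = 58459/11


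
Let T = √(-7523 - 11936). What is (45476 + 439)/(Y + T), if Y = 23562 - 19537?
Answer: 184807875/16220084 - 45915*I*√19459/16220084 ≈ 11.394 - 0.39488*I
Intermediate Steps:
Y = 4025
T = I*√19459 (T = √(-19459) = I*√19459 ≈ 139.5*I)
(45476 + 439)/(Y + T) = (45476 + 439)/(4025 + I*√19459) = 45915/(4025 + I*√19459)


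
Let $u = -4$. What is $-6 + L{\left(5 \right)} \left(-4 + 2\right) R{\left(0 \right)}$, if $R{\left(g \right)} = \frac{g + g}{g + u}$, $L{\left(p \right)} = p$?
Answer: $-6$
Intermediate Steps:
$R{\left(g \right)} = \frac{2 g}{-4 + g}$ ($R{\left(g \right)} = \frac{g + g}{g - 4} = \frac{2 g}{-4 + g}$)
$-6 + L{\left(5 \right)} \left(-4 + 2\right) R{\left(0 \right)} = -6 + 5 \left(-4 + 2\right) 2 \cdot 0 \frac{1}{-4 + 0} = -6 + 5 \left(-2\right) 2 \cdot 0 \frac{1}{-4} = -6 - 10 \cdot 2 \cdot 0 \left(- \frac{1}{4}\right) = -6 - 0 = -6 + 0 = -6$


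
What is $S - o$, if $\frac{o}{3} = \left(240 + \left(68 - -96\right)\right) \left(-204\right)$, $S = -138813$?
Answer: $108435$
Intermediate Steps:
$o = -247248$ ($o = 3 \left(240 + \left(68 - -96\right)\right) \left(-204\right) = 3 \left(240 + \left(68 + 96\right)\right) \left(-204\right) = 3 \left(240 + 164\right) \left(-204\right) = 3 \cdot 404 \left(-204\right) = 3 \left(-82416\right) = -247248$)
$S - o = -138813 - -247248 = -138813 + 247248 = 108435$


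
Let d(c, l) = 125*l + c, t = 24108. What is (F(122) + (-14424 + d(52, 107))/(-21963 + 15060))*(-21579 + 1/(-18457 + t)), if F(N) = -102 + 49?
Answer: 44492340595936/39008853 ≈ 1.1406e+6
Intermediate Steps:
d(c, l) = c + 125*l
F(N) = -53
(F(122) + (-14424 + d(52, 107))/(-21963 + 15060))*(-21579 + 1/(-18457 + t)) = (-53 + (-14424 + (52 + 125*107))/(-21963 + 15060))*(-21579 + 1/(-18457 + 24108)) = (-53 + (-14424 + (52 + 13375))/(-6903))*(-21579 + 1/5651) = (-53 + (-14424 + 13427)*(-1/6903))*(-21579 + 1/5651) = (-53 - 997*(-1/6903))*(-121942928/5651) = (-53 + 997/6903)*(-121942928/5651) = -364862/6903*(-121942928/5651) = 44492340595936/39008853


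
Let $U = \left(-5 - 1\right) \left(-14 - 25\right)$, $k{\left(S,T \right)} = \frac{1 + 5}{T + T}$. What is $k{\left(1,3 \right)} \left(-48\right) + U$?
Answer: $186$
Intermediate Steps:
$k{\left(S,T \right)} = \frac{3}{T}$ ($k{\left(S,T \right)} = \frac{6}{2 T} = 6 \frac{1}{2 T} = \frac{3}{T}$)
$U = 234$ ($U = \left(-6\right) \left(-39\right) = 234$)
$k{\left(1,3 \right)} \left(-48\right) + U = \frac{3}{3} \left(-48\right) + 234 = 3 \cdot \frac{1}{3} \left(-48\right) + 234 = 1 \left(-48\right) + 234 = -48 + 234 = 186$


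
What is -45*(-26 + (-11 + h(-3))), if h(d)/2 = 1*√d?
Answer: 1665 - 90*I*√3 ≈ 1665.0 - 155.88*I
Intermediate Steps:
h(d) = 2*√d (h(d) = 2*(1*√d) = 2*√d)
-45*(-26 + (-11 + h(-3))) = -45*(-26 + (-11 + 2*√(-3))) = -45*(-26 + (-11 + 2*(I*√3))) = -45*(-26 + (-11 + 2*I*√3)) = -45*(-37 + 2*I*√3) = 1665 - 90*I*√3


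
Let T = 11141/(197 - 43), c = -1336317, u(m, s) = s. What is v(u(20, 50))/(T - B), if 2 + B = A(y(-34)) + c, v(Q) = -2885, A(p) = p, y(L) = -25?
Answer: -444290/205808117 ≈ -0.0021588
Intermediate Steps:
T = 11141/154 ≈ 72.344
B = -1336344 (B = -2 + (-25 - 1336317) = -2 - 1336342 = -1336344)
v(u(20, 50))/(T - B) = -2885/(11141/154 - 1*(-1336344)) = -2885/(11141/154 + 1336344) = -2885/205808117/154 = -2885*154/205808117 = -444290/205808117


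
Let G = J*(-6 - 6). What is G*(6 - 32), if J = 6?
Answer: 1872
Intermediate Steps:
G = -72 (G = 6*(-6 - 6) = 6*(-12) = -72)
G*(6 - 32) = -72*(6 - 32) = -72*(-26) = 1872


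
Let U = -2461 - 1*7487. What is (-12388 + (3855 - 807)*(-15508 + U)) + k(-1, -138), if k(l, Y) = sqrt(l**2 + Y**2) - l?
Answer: -77602275 + sqrt(19045) ≈ -7.7602e+7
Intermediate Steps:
U = -9948 (U = -2461 - 7487 = -9948)
k(l, Y) = sqrt(Y**2 + l**2) - l
(-12388 + (3855 - 807)*(-15508 + U)) + k(-1, -138) = (-12388 + (3855 - 807)*(-15508 - 9948)) + (sqrt((-138)**2 + (-1)**2) - 1*(-1)) = (-12388 + 3048*(-25456)) + (sqrt(19044 + 1) + 1) = (-12388 - 77589888) + (sqrt(19045) + 1) = -77602276 + (1 + sqrt(19045)) = -77602275 + sqrt(19045)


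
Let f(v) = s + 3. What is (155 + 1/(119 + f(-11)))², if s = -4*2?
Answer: 312264241/12996 ≈ 24028.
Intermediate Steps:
s = -8
f(v) = -5 (f(v) = -8 + 3 = -5)
(155 + 1/(119 + f(-11)))² = (155 + 1/(119 - 5))² = (155 + 1/114)² = (17671/114)² = 312264241/12996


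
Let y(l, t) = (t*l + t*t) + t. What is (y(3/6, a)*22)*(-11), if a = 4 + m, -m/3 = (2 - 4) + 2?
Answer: -5324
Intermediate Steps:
m = 0 (m = -3*((2 - 4) + 2) = -3*(-2 + 2) = -3*0 = 0)
a = 4 (a = 4 + 0 = 4)
y(l, t) = t + t**2 + l*t (y(l, t) = (l*t + t**2) + t = (t**2 + l*t) + t = t + t**2 + l*t)
(y(3/6, a)*22)*(-11) = ((4*(1 + 3/6 + 4))*22)*(-11) = ((4*(1 + 3*(1/6) + 4))*22)*(-11) = ((4*(1 + 1/2 + 4))*22)*(-11) = ((4*(11/2))*22)*(-11) = (22*22)*(-11) = 484*(-11) = -5324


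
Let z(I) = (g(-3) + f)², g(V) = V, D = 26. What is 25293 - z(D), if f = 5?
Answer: 25289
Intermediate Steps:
z(I) = 4 (z(I) = (-3 + 5)² = 2² = 4)
25293 - z(D) = 25293 - 1*4 = 25293 - 4 = 25289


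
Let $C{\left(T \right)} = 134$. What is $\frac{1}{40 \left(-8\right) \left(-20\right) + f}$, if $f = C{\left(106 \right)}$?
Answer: $\frac{1}{6534} \approx 0.00015305$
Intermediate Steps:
$f = 134$
$\frac{1}{40 \left(-8\right) \left(-20\right) + f} = \frac{1}{40 \left(-8\right) \left(-20\right) + 134} = \frac{1}{\left(-320\right) \left(-20\right) + 134} = \frac{1}{6400 + 134} = \frac{1}{6534}$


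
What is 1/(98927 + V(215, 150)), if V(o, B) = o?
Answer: 1/99142 ≈ 1.0087e-5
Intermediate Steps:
1/(98927 + V(215, 150)) = 1/(98927 + 215) = 1/99142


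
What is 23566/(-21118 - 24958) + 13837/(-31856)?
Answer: -347068027/366949264 ≈ -0.94582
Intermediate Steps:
23566/(-21118 - 24958) + 13837/(-31856) = 23566/(-46076) + 13837*(-1/31856) = 23566*(-1/46076) - 13837/31856 = -11783/23038 - 13837/31856 = -347068027/366949264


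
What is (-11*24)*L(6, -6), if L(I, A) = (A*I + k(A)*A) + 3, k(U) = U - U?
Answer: 8712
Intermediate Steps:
k(U) = 0
L(I, A) = 3 + A*I (L(I, A) = (A*I + 0*A) + 3 = (A*I + 0) + 3 = A*I + 3 = 3 + A*I)
(-11*24)*L(6, -6) = (-11*24)*(3 - 6*6) = -264*(3 - 36) = -264*(-33) = 8712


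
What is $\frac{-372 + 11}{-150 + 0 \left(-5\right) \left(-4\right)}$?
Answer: $\frac{361}{150} \approx 2.4067$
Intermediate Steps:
$\frac{-372 + 11}{-150 + 0 \left(-5\right) \left(-4\right)} = - \frac{361}{-150 + 0 \left(-4\right)} = - \frac{361}{-150 + 0} = - \frac{361}{-150} = \left(-361\right) \left(- \frac{1}{150}\right) = \frac{361}{150}$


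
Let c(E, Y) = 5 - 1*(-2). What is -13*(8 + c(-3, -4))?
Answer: -195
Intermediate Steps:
c(E, Y) = 7 (c(E, Y) = 5 + 2 = 7)
-13*(8 + c(-3, -4)) = -13*(8 + 7) = -13*15 = -195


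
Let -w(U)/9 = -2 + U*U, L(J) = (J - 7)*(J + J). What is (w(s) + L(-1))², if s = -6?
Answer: 84100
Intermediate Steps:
L(J) = 2*J*(-7 + J) (L(J) = (-7 + J)*(2*J) = 2*J*(-7 + J))
w(U) = 18 - 9*U² (w(U) = -9*(-2 + U*U) = -9*(-2 + U²) = 18 - 9*U²)
(w(s) + L(-1))² = ((18 - 9*(-6)²) + 2*(-1)*(-7 - 1))² = ((18 - 9*36) + 2*(-1)*(-8))² = ((18 - 324) + 16)² = (-306 + 16)² = (-290)² = 84100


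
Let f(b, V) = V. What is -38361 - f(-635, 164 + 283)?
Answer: -38808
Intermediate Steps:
-38361 - f(-635, 164 + 283) = -38361 - (164 + 283) = -38361 - 1*447 = -38361 - 447 = -38808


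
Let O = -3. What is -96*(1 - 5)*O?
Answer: -1152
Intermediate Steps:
-96*(1 - 5)*O = -96*(1 - 5)*(-3) = -(-384)*(-3) = -96*12 = -1152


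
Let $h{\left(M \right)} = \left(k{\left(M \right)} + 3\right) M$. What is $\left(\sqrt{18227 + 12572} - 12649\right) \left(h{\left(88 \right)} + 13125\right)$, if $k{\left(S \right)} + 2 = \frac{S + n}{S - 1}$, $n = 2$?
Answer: $- \frac{4880199233}{29} + \frac{385817 \sqrt{30799}}{29} \approx -1.6595 \cdot 10^{8}$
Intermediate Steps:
$k{\left(S \right)} = -2 + \frac{2 + S}{-1 + S}$ ($k{\left(S \right)} = -2 + \frac{S + 2}{S - 1} = -2 + \frac{2 + S}{-1 + S}$)
$h{\left(M \right)} = M \left(3 + \frac{4 - M}{-1 + M}\right)$ ($h{\left(M \right)} = \left(\frac{4 - M}{-1 + M} + 3\right) M = \left(3 + \frac{4 - M}{-1 + M}\right) M = M \left(3 + \frac{4 - M}{-1 + M}\right)$)
$\left(\sqrt{18227 + 12572} - 12649\right) \left(h{\left(88 \right)} + 13125\right) = \left(\sqrt{18227 + 12572} - 12649\right) \left(\frac{88 \left(1 + 2 \cdot 88\right)}{-1 + 88} + 13125\right) = \left(\sqrt{30799} - 12649\right) \left(\frac{88 \left(1 + 176\right)}{87} + 13125\right) = \left(-12649 + \sqrt{30799}\right) \left(88 \cdot \frac{1}{87} \cdot 177 + 13125\right) = \left(-12649 + \sqrt{30799}\right) \left(\frac{5192}{29} + 13125\right) = \left(-12649 + \sqrt{30799}\right) \frac{385817}{29} = - \frac{4880199233}{29} + \frac{385817 \sqrt{30799}}{29}$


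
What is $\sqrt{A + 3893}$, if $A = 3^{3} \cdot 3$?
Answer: $\sqrt{3974} \approx 63.04$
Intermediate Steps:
$A = 81$ ($A = 27 \cdot 3 = 81$)
$\sqrt{A + 3893} = \sqrt{81 + 3893} = \sqrt{3974}$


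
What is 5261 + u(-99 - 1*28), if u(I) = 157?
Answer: 5418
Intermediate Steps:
5261 + u(-99 - 1*28) = 5261 + 157 = 5418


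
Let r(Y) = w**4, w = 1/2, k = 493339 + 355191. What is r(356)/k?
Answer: 1/13576480 ≈ 7.3657e-8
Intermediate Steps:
k = 848530
w = 1/2 ≈ 0.50000
r(Y) = 1/16 (r(Y) = (1/2)**4 = 1/16)
r(356)/k = (1/16)/848530 = (1/16)*(1/848530) = 1/13576480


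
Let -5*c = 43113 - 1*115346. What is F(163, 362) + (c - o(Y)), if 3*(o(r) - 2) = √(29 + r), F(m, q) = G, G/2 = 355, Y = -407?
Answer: 75773/5 - I*√42 ≈ 15155.0 - 6.4807*I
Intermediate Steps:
G = 710 (G = 2*355 = 710)
F(m, q) = 710
o(r) = 2 + √(29 + r)/3
c = 72233/5 (c = -(43113 - 1*115346)/5 = -(43113 - 115346)/5 = -⅕*(-72233) = 72233/5 ≈ 14447.)
F(163, 362) + (c - o(Y)) = 710 + (72233/5 - (2 + √(29 - 407)/3)) = 710 + (72233/5 - (2 + √(-378)/3)) = 710 + (72233/5 - (2 + (3*I*√42)/3)) = 710 + (72233/5 - (2 + I*√42)) = 710 + (72233/5 + (-2 - I*√42)) = 710 + (72223/5 - I*√42) = 75773/5 - I*√42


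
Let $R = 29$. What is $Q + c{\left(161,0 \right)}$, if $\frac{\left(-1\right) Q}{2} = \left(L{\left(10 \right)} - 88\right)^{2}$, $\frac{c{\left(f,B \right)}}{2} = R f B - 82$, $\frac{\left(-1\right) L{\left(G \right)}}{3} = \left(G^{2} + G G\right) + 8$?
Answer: $-1014052$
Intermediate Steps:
$L{\left(G \right)} = -24 - 6 G^{2}$ ($L{\left(G \right)} = - 3 \left(\left(G^{2} + G G\right) + 8\right) = - 3 \left(\left(G^{2} + G^{2}\right) + 8\right) = - 3 \left(2 G^{2} + 8\right) = - 3 \left(8 + 2 G^{2}\right) = -24 - 6 G^{2}$)
$c{\left(f,B \right)} = -164 + 58 B f$ ($c{\left(f,B \right)} = 2 \left(29 f B - 82\right) = 2 \left(29 B f - 82\right) = 2 \left(-82 + 29 B f\right) = -164 + 58 B f$)
$Q = -1013888$ ($Q = - 2 \left(\left(-24 - 6 \cdot 10^{2}\right) - 88\right)^{2} = - 2 \left(\left(-24 - 600\right) - 88\right)^{2} = - 2 \left(-624 - 88\right)^{2} = - 2 \left(-712\right)^{2} = \left(-2\right) 506944 = -1013888$)
$Q + c{\left(161,0 \right)} = -1013888 - \left(164 + 0 \cdot 161\right) = -1013888 + \left(-164 + 0\right) = -1013888 - 164 = -1014052$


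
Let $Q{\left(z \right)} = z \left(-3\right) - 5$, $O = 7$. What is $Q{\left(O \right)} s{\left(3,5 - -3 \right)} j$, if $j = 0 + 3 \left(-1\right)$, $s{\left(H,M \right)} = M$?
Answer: $624$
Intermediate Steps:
$Q{\left(z \right)} = -5 - 3 z$ ($Q{\left(z \right)} = - 3 z - 5 = -5 - 3 z$)
$j = -3$ ($j = 0 - 3 = -3$)
$Q{\left(O \right)} s{\left(3,5 - -3 \right)} j = \left(-5 - 21\right) \left(5 - -3\right) \left(-3\right) = \left(-5 - 21\right) \left(5 + 3\right) \left(-3\right) = \left(-26\right) 8 \left(-3\right) = \left(-208\right) \left(-3\right) = 624$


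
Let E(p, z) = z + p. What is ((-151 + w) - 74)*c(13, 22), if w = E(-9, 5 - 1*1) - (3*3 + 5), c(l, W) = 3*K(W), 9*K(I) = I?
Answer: -5368/3 ≈ -1789.3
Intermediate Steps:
K(I) = I/9
E(p, z) = p + z
c(l, W) = W/3 (c(l, W) = 3*(W/9) = W/3)
w = -19 (w = (-9 + (5 - 1*1)) - (3*3 + 5) = (-9 + (5 - 1)) - (9 + 5) = (-9 + 4) - 1*14 = -5 - 14 = -19)
((-151 + w) - 74)*c(13, 22) = ((-151 - 19) - 74)*((1/3)*22) = (-170 - 74)*(22/3) = -244*22/3 = -5368/3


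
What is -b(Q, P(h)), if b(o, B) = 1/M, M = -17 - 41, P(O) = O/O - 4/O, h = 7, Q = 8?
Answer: 1/58 ≈ 0.017241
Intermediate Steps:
P(O) = 1 - 4/O
M = -58
b(o, B) = -1/58 (b(o, B) = 1/(-58) = -1/58)
-b(Q, P(h)) = -1*(-1/58) = 1/58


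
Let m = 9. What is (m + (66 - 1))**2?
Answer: 5476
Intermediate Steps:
(m + (66 - 1))**2 = (9 + (66 - 1))**2 = (9 + 65)**2 = 74**2 = 5476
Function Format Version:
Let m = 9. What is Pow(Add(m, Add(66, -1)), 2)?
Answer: 5476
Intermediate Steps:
Pow(Add(m, Add(66, -1)), 2) = Pow(Add(9, Add(66, -1)), 2) = Pow(Add(9, 65), 2) = Pow(74, 2) = 5476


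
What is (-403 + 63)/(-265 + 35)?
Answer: 34/23 ≈ 1.4783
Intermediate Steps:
(-403 + 63)/(-265 + 35) = -340/(-230) = -340*(-1/230) = 34/23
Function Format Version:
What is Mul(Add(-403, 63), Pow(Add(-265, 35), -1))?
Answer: Rational(34, 23) ≈ 1.4783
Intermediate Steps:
Mul(Add(-403, 63), Pow(Add(-265, 35), -1)) = Mul(-340, Pow(-230, -1)) = Mul(-340, Rational(-1, 230)) = Rational(34, 23)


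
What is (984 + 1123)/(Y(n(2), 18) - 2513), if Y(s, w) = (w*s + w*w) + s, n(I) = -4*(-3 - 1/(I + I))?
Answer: -2107/1942 ≈ -1.0850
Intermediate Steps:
n(I) = 12 + 2/I (n(I) = -4*(-3 - 1/(2*I)) = 12 + 2/I)
Y(s, w) = s + w² + s*w (Y(s, w) = (s*w + w²) + s = (w² + s*w) + s = s + w² + s*w)
(984 + 1123)/(Y(n(2), 18) - 2513) = (984 + 1123)/(((12 + 2/2) + 18² + (12 + 2/2)*18) - 2513) = 2107/(((12 + 2*(½)) + 324 + (12 + 2*(½))*18) - 2513) = 2107/(((12 + 1) + 324 + (12 + 1)*18) - 2513) = 2107/((13 + 324 + 13*18) - 2513) = 2107/((13 + 324 + 234) - 2513) = 2107/(571 - 2513) = 2107/(-1942) = 2107*(-1/1942) = -2107/1942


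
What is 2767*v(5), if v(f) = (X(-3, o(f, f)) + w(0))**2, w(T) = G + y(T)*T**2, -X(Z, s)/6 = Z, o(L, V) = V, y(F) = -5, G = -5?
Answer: 467623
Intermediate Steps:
X(Z, s) = -6*Z
w(T) = -5 - 5*T**2
v(f) = 169 (v(f) = (-6*(-3) + (-5 - 5*0**2))**2 = (18 + (-5 - 5*0))**2 = (18 + (-5 + 0))**2 = (18 - 5)**2 = 13**2 = 169)
2767*v(5) = 2767*169 = 467623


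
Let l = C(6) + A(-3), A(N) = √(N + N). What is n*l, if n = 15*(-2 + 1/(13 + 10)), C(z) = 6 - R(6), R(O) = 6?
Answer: -675*I*√6/23 ≈ -71.887*I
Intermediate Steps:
A(N) = √2*√N (A(N) = √(2*N) = √2*√N)
C(z) = 0 (C(z) = 6 - 1*6 = 6 - 6 = 0)
n = -675/23 (n = 15*(-2 + 1/23) = 15*(-45/23) = -675/23 ≈ -29.348)
l = I*√6 (l = 0 + √2*√(-3) = 0 + √2*(I*√3) = 0 + I*√6 = I*√6 ≈ 2.4495*I)
n*l = -675*I*√6/23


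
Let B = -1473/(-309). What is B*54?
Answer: 26514/103 ≈ 257.42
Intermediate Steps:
B = 491/103 (B = -1473*(-1/309) = 491/103 ≈ 4.7670)
B*54 = (491/103)*54 = 26514/103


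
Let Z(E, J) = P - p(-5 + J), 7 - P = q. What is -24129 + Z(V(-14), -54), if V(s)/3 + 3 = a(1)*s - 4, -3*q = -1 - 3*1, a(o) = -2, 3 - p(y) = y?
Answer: -72556/3 ≈ -24185.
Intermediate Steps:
p(y) = 3 - y
q = 4/3 (q = -(-1 - 3*1)/3 = -(-1 - 3)/3 = -⅓*(-4) = 4/3 ≈ 1.3333)
P = 17/3 (P = 7 - 1*4/3 = 7 - 4/3 = 17/3 ≈ 5.6667)
V(s) = -21 - 6*s (V(s) = -9 + 3*(-2*s - 4) = -9 + 3*(-4 - 2*s) = -9 + (-12 - 6*s) = -21 - 6*s)
Z(E, J) = -7/3 + J (Z(E, J) = 17/3 - (3 - (-5 + J)) = 17/3 - (3 + (5 - J)) = 17/3 - (8 - J) = 17/3 + (-8 + J) = -7/3 + J)
-24129 + Z(V(-14), -54) = -24129 + (-7/3 - 54) = -24129 - 169/3 = -72556/3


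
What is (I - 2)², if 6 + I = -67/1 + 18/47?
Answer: 12299049/2209 ≈ 5567.7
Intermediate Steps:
I = -3413/47 (I = -6 + (-67/1 + 18/47) = -6 + (-67*1 + 18*(1/47)) = -6 + (-67 + 18/47) = -6 - 3131/47 = -3413/47 ≈ -72.617)
(I - 2)² = (-3413/47 - 2)² = (-3507/47)² = 12299049/2209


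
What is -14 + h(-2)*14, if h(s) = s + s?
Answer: -70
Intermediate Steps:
h(s) = 2*s
-14 + h(-2)*14 = -14 + (2*(-2))*14 = -14 - 4*14 = -14 - 56 = -70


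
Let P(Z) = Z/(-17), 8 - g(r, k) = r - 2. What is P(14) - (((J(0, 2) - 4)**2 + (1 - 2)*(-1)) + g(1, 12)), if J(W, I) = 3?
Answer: -201/17 ≈ -11.824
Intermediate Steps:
g(r, k) = 10 - r (g(r, k) = 8 - (r - 2) = 8 - (-2 + r) = 8 + (2 - r) = 10 - r)
P(Z) = -Z/17 (P(Z) = Z*(-1/17) = -Z/17)
P(14) - (((J(0, 2) - 4)**2 + (1 - 2)*(-1)) + g(1, 12)) = -1/17*14 - (((3 - 4)**2 + (1 - 2)*(-1)) + (10 - 1*1)) = -14/17 - (((-1)**2 - 1*(-1)) + (10 - 1)) = -14/17 - ((1 + 1) + 9) = -14/17 - (2 + 9) = -14/17 - 1*11 = -14/17 - 11 = -201/17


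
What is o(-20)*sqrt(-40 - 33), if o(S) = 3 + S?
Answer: -17*I*sqrt(73) ≈ -145.25*I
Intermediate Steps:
o(-20)*sqrt(-40 - 33) = (3 - 20)*sqrt(-40 - 33) = -17*I*sqrt(73)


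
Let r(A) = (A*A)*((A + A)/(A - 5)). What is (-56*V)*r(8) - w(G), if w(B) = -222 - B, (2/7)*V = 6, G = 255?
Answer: -400931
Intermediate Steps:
V = 21 (V = (7/2)*6 = 21)
r(A) = 2*A³/(-5 + A) (r(A) = A²*((2*A)/(-5 + A)) = A²*(2*A/(-5 + A)) = 2*A³/(-5 + A))
(-56*V)*r(8) - w(G) = (-56*21)*(2*8³/(-5 + 8)) - (-222 - 1*255) = -2352*512/3 - (-222 - 255) = -2352*512/3 - 1*(-477) = -1176*1024/3 + 477 = -401408 + 477 = -400931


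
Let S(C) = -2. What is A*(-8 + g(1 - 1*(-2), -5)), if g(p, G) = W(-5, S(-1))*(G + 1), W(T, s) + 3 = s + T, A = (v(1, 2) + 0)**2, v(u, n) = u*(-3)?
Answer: 288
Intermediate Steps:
v(u, n) = -3*u
A = 9 (A = (-3*1 + 0)**2 = (-3 + 0)**2 = (-3)**2 = 9)
W(T, s) = -3 + T + s (W(T, s) = -3 + (s + T) = -3 + (T + s) = -3 + T + s)
g(p, G) = -10 - 10*G (g(p, G) = (-3 - 5 - 2)*(G + 1) = -10*(1 + G) = -10 - 10*G)
A*(-8 + g(1 - 1*(-2), -5)) = 9*(-8 + (-10 - 10*(-5))) = 9*(-8 + (-10 + 50)) = 9*(-8 + 40) = 9*32 = 288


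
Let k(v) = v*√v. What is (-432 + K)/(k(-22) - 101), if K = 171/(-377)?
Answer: 16466535/7860073 - 3586770*I*√22/7860073 ≈ 2.095 - 2.1404*I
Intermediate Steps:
K = -171/377 (K = 171*(-1/377) = -171/377 ≈ -0.45358)
k(v) = v^(3/2)
(-432 + K)/(k(-22) - 101) = (-432 - 171/377)/((-22)^(3/2) - 101) = -163035/(377*(-22*I*√22 - 101)) = -163035/(377*(-101 - 22*I*√22))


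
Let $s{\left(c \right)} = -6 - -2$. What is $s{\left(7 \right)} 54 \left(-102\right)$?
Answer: $22032$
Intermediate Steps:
$s{\left(c \right)} = -4$ ($s{\left(c \right)} = -6 + 2 = -4$)
$s{\left(7 \right)} 54 \left(-102\right) = \left(-4\right) 54 \left(-102\right) = \left(-216\right) \left(-102\right) = 22032$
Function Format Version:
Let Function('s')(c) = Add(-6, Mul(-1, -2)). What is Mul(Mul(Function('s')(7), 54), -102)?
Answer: 22032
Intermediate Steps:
Function('s')(c) = -4 (Function('s')(c) = Add(-6, 2) = -4)
Mul(Mul(Function('s')(7), 54), -102) = Mul(Mul(-4, 54), -102) = Mul(-216, -102) = 22032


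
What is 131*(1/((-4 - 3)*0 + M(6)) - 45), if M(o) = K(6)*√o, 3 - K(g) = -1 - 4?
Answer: -5895 + 131*√6/48 ≈ -5888.3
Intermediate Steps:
K(g) = 8 (K(g) = 3 - (-1 - 4) = 3 - 1*(-5) = 3 + 5 = 8)
M(o) = 8*√o
131*(1/((-4 - 3)*0 + M(6)) - 45) = 131*(1/((-4 - 3)*0 + 8*√6) - 45) = 131*(1/(-7*0 + 8*√6) - 45) = 131*(1/(0 + 8*√6) - 45) = 131*(1/(8*√6) - 45) = 131*(√6/48 - 45) = 131*(-45 + √6/48) = -5895 + 131*√6/48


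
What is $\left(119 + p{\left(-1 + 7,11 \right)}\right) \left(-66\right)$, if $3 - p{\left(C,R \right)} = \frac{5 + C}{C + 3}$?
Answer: $- \frac{23914}{3} \approx -7971.3$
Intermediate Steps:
$p{\left(C,R \right)} = 3 - \frac{5 + C}{3 + C}$ ($p{\left(C,R \right)} = 3 - \frac{5 + C}{C + 3} = 3 - \frac{5 + C}{3 + C}$)
$\left(119 + p{\left(-1 + 7,11 \right)}\right) \left(-66\right) = \left(119 + \frac{2 \left(2 + \left(-1 + 7\right)\right)}{3 + \left(-1 + 7\right)}\right) \left(-66\right) = \left(119 + \frac{2 \left(2 + 6\right)}{3 + 6}\right) \left(-66\right) = \left(119 + 2 \cdot \frac{1}{9} \cdot 8\right) \left(-66\right) = \left(119 + \frac{16}{9}\right) \left(-66\right) = \frac{1087}{9} \left(-66\right) = - \frac{23914}{3}$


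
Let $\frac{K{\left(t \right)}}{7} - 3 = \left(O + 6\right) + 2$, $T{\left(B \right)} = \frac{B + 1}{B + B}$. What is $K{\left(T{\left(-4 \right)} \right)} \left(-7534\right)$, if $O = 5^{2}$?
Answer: $-1898568$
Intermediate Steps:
$T{\left(B \right)} = \frac{1 + B}{2 B}$
$O = 25$
$K{\left(t \right)} = 252$ ($K{\left(t \right)} = 21 + 7 \left(\left(25 + 6\right) + 2\right) = 21 + 7 \left(31 + 2\right) = 21 + 7 \cdot 33 = 21 + 231 = 252$)
$K{\left(T{\left(-4 \right)} \right)} \left(-7534\right) = 252 \left(-7534\right) = -1898568$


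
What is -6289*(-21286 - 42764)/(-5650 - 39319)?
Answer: -402810450/44969 ≈ -8957.5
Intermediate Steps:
-6289*(-21286 - 42764)/(-5650 - 39319) = -6289/((-44969/(-64050))) = -6289/((-44969*(-1/64050))) = -6289/44969/64050 = -6289*64050/44969 = -402810450/44969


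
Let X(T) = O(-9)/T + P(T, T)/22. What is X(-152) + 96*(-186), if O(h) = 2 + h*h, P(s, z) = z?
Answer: -29867697/1672 ≈ -17863.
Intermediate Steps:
O(h) = 2 + h**2
X(T) = 83/T + T/22 (X(T) = (2 + (-9)**2)/T + T/22 = (2 + 81)/T + T*(1/22) = 83/T + T/22)
X(-152) + 96*(-186) = (83/(-152) + (1/22)*(-152)) + 96*(-186) = (83*(-1/152) - 76/11) - 17856 = (-83/152 - 76/11) - 17856 = -12465/1672 - 17856 = -29867697/1672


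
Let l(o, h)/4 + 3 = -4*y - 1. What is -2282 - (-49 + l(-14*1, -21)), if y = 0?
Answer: -2217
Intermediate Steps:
l(o, h) = -16 (l(o, h) = -12 + 4*(-4*0 - 1) = -12 + 4*(0 - 1) = -12 + 4*(-1) = -12 - 4 = -16)
-2282 - (-49 + l(-14*1, -21)) = -2282 - (-49 - 16) = -2282 - 1*(-65) = -2282 + 65 = -2217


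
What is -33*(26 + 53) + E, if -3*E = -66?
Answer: -2585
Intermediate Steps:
E = 22 (E = -⅓*(-66) = 22)
-33*(26 + 53) + E = -33*(26 + 53) + 22 = -33*79 + 22 = -2607 + 22 = -2585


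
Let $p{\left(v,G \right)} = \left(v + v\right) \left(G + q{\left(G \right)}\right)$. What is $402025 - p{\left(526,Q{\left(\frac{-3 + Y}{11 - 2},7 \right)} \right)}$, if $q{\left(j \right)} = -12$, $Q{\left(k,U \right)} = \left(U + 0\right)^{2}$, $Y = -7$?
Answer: $363101$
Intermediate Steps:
$Q{\left(k,U \right)} = U^{2}$
$p{\left(v,G \right)} = 2 v \left(-12 + G\right)$ ($p{\left(v,G \right)} = \left(v + v\right) \left(G - 12\right) = 2 v \left(-12 + G\right)$)
$402025 - p{\left(526,Q{\left(\frac{-3 + Y}{11 - 2},7 \right)} \right)} = 402025 - 2 \cdot 526 \left(-12 + 7^{2}\right) = 402025 - 2 \cdot 526 \left(-12 + 49\right) = 402025 - 2 \cdot 526 \cdot 37 = 402025 - 38924 = 363101$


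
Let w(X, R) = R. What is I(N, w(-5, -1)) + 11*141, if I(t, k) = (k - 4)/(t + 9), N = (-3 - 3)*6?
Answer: 41882/27 ≈ 1551.2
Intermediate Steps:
N = -36 (N = -6*6 = -36)
I(t, k) = (-4 + k)/(9 + t)
I(N, w(-5, -1)) + 11*141 = (-4 - 1)/(9 - 36) + 11*141 = -5/(-27) + 1551 = -1/27*(-5) + 1551 = 5/27 + 1551 = 41882/27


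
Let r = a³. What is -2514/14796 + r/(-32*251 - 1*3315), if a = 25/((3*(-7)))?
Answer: -4887989147/28793171358 ≈ -0.16976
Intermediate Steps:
a = -25/21 (a = 25/(-21) = 25*(-1/21) = -25/21 ≈ -1.1905)
r = -15625/9261 (r = (-25/21)³ = -15625/9261 ≈ -1.6872)
-2514/14796 + r/(-32*251 - 1*3315) = -2514/14796 - 15625/(9261*(-32*251 - 1*3315)) = -2514*1/14796 - 15625/(9261*(-8032 - 3315)) = -419/2466 - 15625/9261/(-11347) = -419/2466 - 15625/9261*(-1/11347) = -419/2466 + 15625/105084567 = -4887989147/28793171358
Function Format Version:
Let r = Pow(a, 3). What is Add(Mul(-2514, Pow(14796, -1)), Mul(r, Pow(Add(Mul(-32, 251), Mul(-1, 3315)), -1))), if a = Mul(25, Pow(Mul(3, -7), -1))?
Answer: Rational(-4887989147, 28793171358) ≈ -0.16976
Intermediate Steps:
a = Rational(-25, 21) (a = Mul(25, Pow(-21, -1)) = Mul(25, Rational(-1, 21)) = Rational(-25, 21) ≈ -1.1905)
r = Rational(-15625, 9261) (r = Pow(Rational(-25, 21), 3) = Rational(-15625, 9261) ≈ -1.6872)
Add(Mul(-2514, Pow(14796, -1)), Mul(r, Pow(Add(Mul(-32, 251), Mul(-1, 3315)), -1))) = Add(Mul(-2514, Pow(14796, -1)), Mul(Rational(-15625, 9261), Pow(Add(Mul(-32, 251), Mul(-1, 3315)), -1))) = Add(Mul(-2514, Rational(1, 14796)), Mul(Rational(-15625, 9261), Pow(Add(-8032, -3315), -1))) = Add(Rational(-419, 2466), Mul(Rational(-15625, 9261), Pow(-11347, -1))) = Add(Rational(-419, 2466), Mul(Rational(-15625, 9261), Rational(-1, 11347))) = Add(Rational(-419, 2466), Rational(15625, 105084567)) = Rational(-4887989147, 28793171358)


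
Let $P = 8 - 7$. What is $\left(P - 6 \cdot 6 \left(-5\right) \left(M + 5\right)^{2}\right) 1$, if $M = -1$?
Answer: $2881$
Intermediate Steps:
$P = 1$ ($P = 8 - 7 = 1$)
$\left(P - 6 \cdot 6 \left(-5\right) \left(M + 5\right)^{2}\right) 1 = \left(1 - 6 \cdot 6 \left(-5\right) \left(-1 + 5\right)^{2}\right) 1 = \left(1 - 36 \left(-5\right) 4^{2}\right) 1 = \left(1 - \left(-180\right) 16\right) 1 = \left(1 - -2880\right) 1 = \left(1 + 2880\right) 1 = 2881 \cdot 1 = 2881$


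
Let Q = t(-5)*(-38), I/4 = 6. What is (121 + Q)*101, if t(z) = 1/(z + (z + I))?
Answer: 83628/7 ≈ 11947.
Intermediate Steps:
I = 24 (I = 4*6 = 24)
t(z) = 1/(24 + 2*z) (t(z) = 1/(z + (z + 24)) = 1/(z + (24 + z)) = 1/(24 + 2*z))
Q = -19/7 (Q = (1/(2*(12 - 5)))*(-38) = ((1/2)/7)*(-38) = ((1/2)*(1/7))*(-38) = (1/14)*(-38) = -19/7 ≈ -2.7143)
(121 + Q)*101 = (121 - 19/7)*101 = (828/7)*101 = 83628/7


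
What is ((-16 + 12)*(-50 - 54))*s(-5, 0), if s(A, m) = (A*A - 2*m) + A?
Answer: 8320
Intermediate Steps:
s(A, m) = A + A**2 - 2*m (s(A, m) = (A**2 - 2*m) + A = A + A**2 - 2*m)
((-16 + 12)*(-50 - 54))*s(-5, 0) = ((-16 + 12)*(-50 - 54))*(-5 + (-5)**2 - 2*0) = (-4*(-104))*(-5 + 25 + 0) = 416*20 = 8320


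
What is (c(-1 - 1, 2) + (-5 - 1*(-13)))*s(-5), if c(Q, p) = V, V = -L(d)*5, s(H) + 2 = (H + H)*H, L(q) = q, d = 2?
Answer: -96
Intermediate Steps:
s(H) = -2 + 2*H² (s(H) = -2 + (H + H)*H = -2 + (2*H)*H = -2 + 2*H²)
V = -10 (V = -2*5 = -1*10 = -10)
c(Q, p) = -10
(c(-1 - 1, 2) + (-5 - 1*(-13)))*s(-5) = (-10 + (-5 - 1*(-13)))*(-2 + 2*(-5)²) = (-10 + (-5 + 13))*(-2 + 2*25) = (-10 + 8)*(-2 + 50) = -2*48 = -96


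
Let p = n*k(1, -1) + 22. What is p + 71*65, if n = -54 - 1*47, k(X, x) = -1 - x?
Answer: 4637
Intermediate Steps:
n = -101 (n = -54 - 47 = -101)
p = 22 (p = -101*(-1 - 1*(-1)) + 22 = -101*(-1 + 1) + 22 = -101*0 + 22 = 0 + 22 = 22)
p + 71*65 = 22 + 71*65 = 22 + 4615 = 4637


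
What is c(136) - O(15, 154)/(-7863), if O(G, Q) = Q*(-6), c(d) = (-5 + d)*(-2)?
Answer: -687010/2621 ≈ -262.12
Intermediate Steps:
c(d) = 10 - 2*d
O(G, Q) = -6*Q
c(136) - O(15, 154)/(-7863) = (10 - 2*136) - (-6*154)/(-7863) = (10 - 272) - (-924)*(-1)/7863 = -262 - 1*308/2621 = -262 - 308/2621 = -687010/2621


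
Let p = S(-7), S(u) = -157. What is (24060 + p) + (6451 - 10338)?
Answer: 20016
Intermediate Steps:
p = -157
(24060 + p) + (6451 - 10338) = (24060 - 157) + (6451 - 10338) = 23903 - 3887 = 20016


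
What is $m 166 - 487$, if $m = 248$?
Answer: $40681$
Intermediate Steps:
$m 166 - 487 = 248 \cdot 166 - 487 = 41168 - 487 = 40681$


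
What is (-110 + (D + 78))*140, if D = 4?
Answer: -3920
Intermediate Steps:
(-110 + (D + 78))*140 = (-110 + (4 + 78))*140 = (-110 + 82)*140 = -28*140 = -3920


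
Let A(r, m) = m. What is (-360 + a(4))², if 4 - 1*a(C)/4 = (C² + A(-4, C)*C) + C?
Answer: 238144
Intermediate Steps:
a(C) = 16 - 8*C² - 4*C (a(C) = 16 - 4*((C² + C*C) + C) = 16 - 4*((C² + C²) + C) = 16 - 4*(2*C² + C) = 16 - 4*(C + 2*C²) = 16 + (-8*C² - 4*C) = 16 - 8*C² - 4*C)
(-360 + a(4))² = (-360 + (16 - 8*4² - 4*4))² = (-360 + (16 - 8*16 - 16))² = (-360 + (16 - 128 - 16))² = (-360 - 128)² = (-488)² = 238144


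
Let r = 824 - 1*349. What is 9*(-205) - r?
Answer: -2320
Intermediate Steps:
r = 475 (r = 824 - 349 = 475)
9*(-205) - r = 9*(-205) - 1*475 = -1845 - 475 = -2320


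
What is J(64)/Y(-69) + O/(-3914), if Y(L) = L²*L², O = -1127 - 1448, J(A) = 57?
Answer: 188893397/287116866 ≈ 0.65790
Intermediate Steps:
O = -2575
Y(L) = L⁴
J(64)/Y(-69) + O/(-3914) = 57/((-69)⁴) - 2575/(-3914) = 57/22667121 - 2575*(-1/3914) = 57*(1/22667121) + 25/38 = 19/7555707 + 25/38 = 188893397/287116866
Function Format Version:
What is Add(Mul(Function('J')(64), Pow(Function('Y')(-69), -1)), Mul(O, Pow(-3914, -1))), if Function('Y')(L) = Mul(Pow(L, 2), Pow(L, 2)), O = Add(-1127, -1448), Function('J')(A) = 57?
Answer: Rational(188893397, 287116866) ≈ 0.65790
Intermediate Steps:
O = -2575
Function('Y')(L) = Pow(L, 4)
Add(Mul(Function('J')(64), Pow(Function('Y')(-69), -1)), Mul(O, Pow(-3914, -1))) = Add(Mul(57, Pow(Pow(-69, 4), -1)), Mul(-2575, Pow(-3914, -1))) = Add(Mul(57, Pow(22667121, -1)), Mul(-2575, Rational(-1, 3914))) = Add(Mul(57, Rational(1, 22667121)), Rational(25, 38)) = Add(Rational(19, 7555707), Rational(25, 38)) = Rational(188893397, 287116866)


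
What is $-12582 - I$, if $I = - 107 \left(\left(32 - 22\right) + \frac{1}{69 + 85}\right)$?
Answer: $- \frac{1772741}{154} \approx -11511.0$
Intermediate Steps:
$I = - \frac{164887}{154}$ ($I = - 107 \left(10 + \frac{1}{154}\right) = \left(-107\right) \frac{1541}{154} = - \frac{164887}{154} \approx -1070.7$)
$-12582 - I = -12582 - - \frac{164887}{154} = -12582 + \frac{164887}{154} = - \frac{1772741}{154}$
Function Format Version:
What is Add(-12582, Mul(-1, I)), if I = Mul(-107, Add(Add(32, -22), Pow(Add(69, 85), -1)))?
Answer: Rational(-1772741, 154) ≈ -11511.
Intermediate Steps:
I = Rational(-164887, 154) (I = Mul(-107, Add(10, Pow(154, -1))) = Mul(-107, Add(10, Rational(1, 154))) = Mul(-107, Rational(1541, 154)) = Rational(-164887, 154) ≈ -1070.7)
Add(-12582, Mul(-1, I)) = Add(-12582, Mul(-1, Rational(-164887, 154))) = Add(-12582, Rational(164887, 154)) = Rational(-1772741, 154)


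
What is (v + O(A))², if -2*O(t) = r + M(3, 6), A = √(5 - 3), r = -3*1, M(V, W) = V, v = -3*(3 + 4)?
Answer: 441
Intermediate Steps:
v = -21 (v = -3*7 = -21)
r = -3
A = √2 ≈ 1.4142
O(t) = 0 (O(t) = -(-3 + 3)/2 = -½*0 = 0)
(v + O(A))² = (-21 + 0)² = (-21)² = 441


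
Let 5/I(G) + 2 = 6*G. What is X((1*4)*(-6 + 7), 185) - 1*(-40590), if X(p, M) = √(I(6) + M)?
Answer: 40590 + √214030/34 ≈ 40604.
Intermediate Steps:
I(G) = 5/(-2 + 6*G)
X(p, M) = √(5/34 + M) (X(p, M) = √(5/(2*(-1 + 3*6)) + M) = √(5/(2*(-1 + 18)) + M) = √((5/2)/17 + M) = √((5/2)*(1/17) + M) = √(5/34 + M))
X((1*4)*(-6 + 7), 185) - 1*(-40590) = √(170 + 1156*185)/34 - 1*(-40590) = √(170 + 213860)/34 + 40590 = √214030/34 + 40590 = 40590 + √214030/34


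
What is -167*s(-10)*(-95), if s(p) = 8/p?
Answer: -12692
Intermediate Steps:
-167*s(-10)*(-95) = -1336/(-10)*(-95) = -1336*(-1)/10*(-95) = -167*(-⅘)*(-95) = (668/5)*(-95) = -12692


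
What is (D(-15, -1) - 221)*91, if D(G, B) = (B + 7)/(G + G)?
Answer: -100646/5 ≈ -20129.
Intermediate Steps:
D(G, B) = (7 + B)/(2*G) (D(G, B) = (7 + B)/((2*G)) = (7 + B)*(1/(2*G)) = (7 + B)/(2*G))
(D(-15, -1) - 221)*91 = ((½)*(7 - 1)/(-15) - 221)*91 = ((½)*(-1/15)*6 - 221)*91 = (-⅕ - 221)*91 = -1106/5*91 = -100646/5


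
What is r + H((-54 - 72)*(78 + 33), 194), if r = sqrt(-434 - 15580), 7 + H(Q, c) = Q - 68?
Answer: -14061 + I*sqrt(16014) ≈ -14061.0 + 126.55*I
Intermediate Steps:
H(Q, c) = -75 + Q (H(Q, c) = -7 + (Q - 68) = -7 + (-68 + Q) = -75 + Q)
r = I*sqrt(16014) (r = sqrt(-16014) = I*sqrt(16014) ≈ 126.55*I)
r + H((-54 - 72)*(78 + 33), 194) = I*sqrt(16014) + (-75 + (-54 - 72)*(78 + 33)) = I*sqrt(16014) + (-75 - 126*111) = I*sqrt(16014) + (-75 - 13986) = I*sqrt(16014) - 14061 = -14061 + I*sqrt(16014)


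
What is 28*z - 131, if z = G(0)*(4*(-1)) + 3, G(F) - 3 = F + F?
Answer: -383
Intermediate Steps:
G(F) = 3 + 2*F (G(F) = 3 + (F + F) = 3 + 2*F)
z = -9 (z = (3 + 2*0)*(4*(-1)) + 3 = (3 + 0)*(-4) + 3 = 3*(-4) + 3 = -12 + 3 = -9)
28*z - 131 = 28*(-9) - 131 = -252 - 131 = -383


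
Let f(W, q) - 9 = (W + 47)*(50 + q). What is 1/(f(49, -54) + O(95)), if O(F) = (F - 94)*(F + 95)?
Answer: -1/185 ≈ -0.0054054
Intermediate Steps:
f(W, q) = 9 + (47 + W)*(50 + q) (f(W, q) = 9 + (W + 47)*(50 + q) = 9 + (47 + W)*(50 + q))
O(F) = (-94 + F)*(95 + F)
1/(f(49, -54) + O(95)) = 1/((2359 + 47*(-54) + 50*49 + 49*(-54)) + (-8930 + 95 + 95²)) = 1/((2359 - 2538 + 2450 - 2646) + (-8930 + 95 + 9025)) = 1/(-375 + 190) = 1/(-185) = -1/185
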